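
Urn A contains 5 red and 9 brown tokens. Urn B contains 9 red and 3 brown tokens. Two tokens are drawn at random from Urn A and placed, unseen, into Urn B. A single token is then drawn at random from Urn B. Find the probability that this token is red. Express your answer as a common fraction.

34/49

Condition on how many of the transferred tokens are red (from Urn A: 5 red of 14; then Urn B has 14 total).
  0 red: C(5,0)C(9,2)/C(14,2) = 36/91; then P = 9/14
  1 red: C(5,1)C(9,1)/C(14,2) = 45/91; then P = 10/14
  2 red: C(5,2)C(9,0)/C(14,2) = 10/91; then P = 11/14
P(red from Urn B) = 34/49 ≈ 0.6939.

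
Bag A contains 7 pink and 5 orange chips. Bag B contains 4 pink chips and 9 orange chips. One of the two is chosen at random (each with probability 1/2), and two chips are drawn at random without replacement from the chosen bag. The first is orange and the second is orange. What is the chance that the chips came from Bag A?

P(E | Bag A) = 5/33; P(E | Bag B) = 6/13.
P(E) = 1/2·5/33 + 1/2·6/13 = 263/858.
By Bayes' rule, P(Bag A | E) = 5/66 / 263/858 = 65/263 ≈ 0.2471.

65/263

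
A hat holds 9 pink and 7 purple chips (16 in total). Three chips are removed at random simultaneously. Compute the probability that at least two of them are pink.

3/5

Sum the hypergeometric tail for j = 2,…,3 pink chips.
Favorable = C(9,2)·C(7,1) + C(9,3)·C(7,0) = 336; total = C(16,3) = 560.
P = 336/560 = 3/5 ≈ 0.6000.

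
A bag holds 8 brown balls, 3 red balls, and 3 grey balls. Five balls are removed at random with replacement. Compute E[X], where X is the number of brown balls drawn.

20/7

By linearity of expectation, E[X] = Σ P(draw i is brown); each independent draw has P(brown) = 8/14.
E[X] = 5 · 8/14 = 20/7 ≈ 2.8571.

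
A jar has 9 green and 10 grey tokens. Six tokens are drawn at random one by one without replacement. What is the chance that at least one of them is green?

Use the complement: P(at least one green) = 1 − P(no green).
P(none) = C(10,6)/C(19,6) = 210/27132.
So P = 1 − 210/27132 = 641/646 ≈ 0.9923.

641/646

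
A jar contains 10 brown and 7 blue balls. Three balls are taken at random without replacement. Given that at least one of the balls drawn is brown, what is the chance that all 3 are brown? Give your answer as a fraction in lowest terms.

P(all 3 brown) = C(10,3)/C(17,3) = 3/17; P(at least one brown) = 1 − C(7,3)/C(17,3) = 129/136.
Since 'all 3 brown' ⊆ 'at least one brown', P(all 3 | at least one) = 3/17 / 129/136 = 8/43 ≈ 0.1860.

8/43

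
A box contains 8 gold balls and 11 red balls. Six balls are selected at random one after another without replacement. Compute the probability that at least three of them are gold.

327/646

Sum the hypergeometric tail for j = 3,…,6 gold balls.
Favorable = C(8,3)·C(11,3) + C(8,4)·C(11,2) + C(8,5)·C(11,1) + C(8,6)·C(11,0) = 13734; total = C(19,6) = 27132.
P = 13734/27132 = 327/646 ≈ 0.5062.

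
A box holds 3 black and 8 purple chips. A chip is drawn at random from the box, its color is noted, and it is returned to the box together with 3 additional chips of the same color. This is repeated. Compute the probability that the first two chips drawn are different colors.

24/77

Either black then purple, or purple then black; after the first draw the total is 14.
P = (3/11)·(8/14) + (8/11)·(3/14) = 24/77 ≈ 0.3117.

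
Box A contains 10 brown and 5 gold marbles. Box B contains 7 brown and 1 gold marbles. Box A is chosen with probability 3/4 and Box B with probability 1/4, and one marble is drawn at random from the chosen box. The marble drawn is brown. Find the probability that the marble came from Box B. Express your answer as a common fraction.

P(brown | Box A) = 2/3; P(brown | Box B) = 7/8.
P(brown) = 3/4·2/3 + 1/4·7/8 = 23/32.
By Bayes' rule, P(Box B | brown) = 7/32 / 23/32 = 7/23 ≈ 0.3043.

7/23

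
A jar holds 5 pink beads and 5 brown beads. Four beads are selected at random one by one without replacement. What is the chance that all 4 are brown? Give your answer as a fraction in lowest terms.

Multiply the conditional probability of each draw in order, without replacement, so each draw removes one from its color and from the total.
P = (5/10) · (4/9) · (3/8) · (2/7) = 1/42 ≈ 0.0238.

1/42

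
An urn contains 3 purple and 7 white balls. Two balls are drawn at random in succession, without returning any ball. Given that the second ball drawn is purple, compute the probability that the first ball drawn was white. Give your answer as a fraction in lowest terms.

7/9

P(first=white and the second ball drawn is purple) = (7/10)·(3/9) = 7/30.
P(the second ball drawn is purple) = Σ over first color = 1/15 + 7/30 = 3/10.
By Bayes, P(first=white | the second ball drawn is purple) = 7/30 / 3/10 = 7/9 ≈ 0.7778.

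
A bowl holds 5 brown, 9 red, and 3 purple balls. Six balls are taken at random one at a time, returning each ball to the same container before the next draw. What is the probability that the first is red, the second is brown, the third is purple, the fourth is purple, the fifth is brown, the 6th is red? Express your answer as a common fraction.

Multiply the conditional probability of each draw in order, with replacement (the composition resets each draw).
P = (9/17) · (5/17) · (3/17) · (3/17) · (5/17) · (9/17) = 18225/24137569 ≈ 0.0008.

18225/24137569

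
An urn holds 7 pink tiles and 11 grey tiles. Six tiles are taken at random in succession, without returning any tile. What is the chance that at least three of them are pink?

189/442

Sum the hypergeometric tail for j = 3,…,6 pink tiles.
Favorable = C(7,3)·C(11,3) + C(7,4)·C(11,2) + C(7,5)·C(11,1) + C(7,6)·C(11,0) = 7938; total = C(18,6) = 18564.
P = 7938/18564 = 189/442 ≈ 0.4276.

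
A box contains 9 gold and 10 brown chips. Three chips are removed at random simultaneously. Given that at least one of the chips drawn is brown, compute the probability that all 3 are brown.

8/59

P(all 3 brown) = C(10,3)/C(19,3) = 40/323; P(at least one brown) = 1 − C(9,3)/C(19,3) = 295/323.
Since 'all 3 brown' ⊆ 'at least one brown', P(all 3 | at least one) = 40/323 / 295/323 = 8/59 ≈ 0.1356.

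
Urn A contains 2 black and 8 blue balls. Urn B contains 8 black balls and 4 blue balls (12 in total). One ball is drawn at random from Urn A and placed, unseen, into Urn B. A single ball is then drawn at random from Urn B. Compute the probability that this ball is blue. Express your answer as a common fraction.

24/65

Condition on how many of the transferred balls are blue (from Urn A: 8 blue of 10; then Urn B has 13 total).
  0 blue: C(8,0)C(2,1)/C(10,1) = 1/5; then P = 4/13
  1 blue: C(8,1)C(2,0)/C(10,1) = 4/5; then P = 5/13
P(blue from Urn B) = 24/65 ≈ 0.3692.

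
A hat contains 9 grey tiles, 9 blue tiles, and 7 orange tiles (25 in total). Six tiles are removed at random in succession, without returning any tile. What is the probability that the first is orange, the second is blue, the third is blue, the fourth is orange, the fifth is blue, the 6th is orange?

21/25300

Multiply the conditional probability of each draw in order, without replacement, so each draw removes one from its color and from the total.
P = (7/25) · (9/24) · (8/23) · (6/22) · (7/21) · (5/20) = 21/25300 ≈ 0.0008.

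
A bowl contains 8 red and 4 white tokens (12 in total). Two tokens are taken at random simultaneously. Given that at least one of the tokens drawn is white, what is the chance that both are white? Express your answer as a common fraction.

P(both white) = C(4,2)/C(12,2) = 1/11; P(at least one white) = 1 − C(8,2)/C(12,2) = 19/33.
Since 'both white' ⊆ 'at least one white', P(both | at least one) = 1/11 / 19/33 = 3/19 ≈ 0.1579.

3/19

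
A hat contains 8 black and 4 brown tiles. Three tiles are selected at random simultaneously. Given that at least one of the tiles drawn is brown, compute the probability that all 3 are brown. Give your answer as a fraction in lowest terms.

P(all 3 brown) = C(4,3)/C(12,3) = 1/55; P(at least one brown) = 1 − C(8,3)/C(12,3) = 41/55.
Since 'all 3 brown' ⊆ 'at least one brown', P(all 3 | at least one) = 1/55 / 41/55 = 1/41 ≈ 0.0244.

1/41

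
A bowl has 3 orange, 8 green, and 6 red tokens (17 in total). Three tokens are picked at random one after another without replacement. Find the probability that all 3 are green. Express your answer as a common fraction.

7/85

Unordered draws without replacement: count favorable combinations over C(17,3).
Favorable = C(3,0) · C(8,3) · C(6,0) = 56; total = C(17,3) = 680.
P = 56/680 = 7/85 ≈ 0.0824.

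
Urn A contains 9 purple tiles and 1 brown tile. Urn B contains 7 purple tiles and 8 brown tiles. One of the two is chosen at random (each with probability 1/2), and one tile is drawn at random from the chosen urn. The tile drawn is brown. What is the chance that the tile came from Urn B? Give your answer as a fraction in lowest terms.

P(brown | Urn A) = 1/10; P(brown | Urn B) = 8/15.
P(brown) = 1/2·1/10 + 1/2·8/15 = 19/60.
By Bayes' rule, P(Urn B | brown) = 4/15 / 19/60 = 16/19 ≈ 0.8421.

16/19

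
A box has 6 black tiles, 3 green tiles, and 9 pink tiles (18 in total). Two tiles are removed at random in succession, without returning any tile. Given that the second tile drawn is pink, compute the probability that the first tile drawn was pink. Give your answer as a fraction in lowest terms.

P(first=pink and the second tile drawn is pink) = (9/18)·(8/17) = 4/17.
P(the second tile drawn is pink) = Σ over first color = 3/17 + 3/34 + 4/17 = 1/2.
By Bayes, P(first=pink | the second tile drawn is pink) = 4/17 / 1/2 = 8/17 ≈ 0.4706.

8/17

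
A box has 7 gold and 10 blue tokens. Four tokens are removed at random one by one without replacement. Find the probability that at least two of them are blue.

57/68

Sum the hypergeometric tail for j = 2,…,4 blue tokens.
Favorable = C(10,2)·C(7,2) + C(10,3)·C(7,1) + C(10,4)·C(7,0) = 1995; total = C(17,4) = 2380.
P = 1995/2380 = 57/68 ≈ 0.8382.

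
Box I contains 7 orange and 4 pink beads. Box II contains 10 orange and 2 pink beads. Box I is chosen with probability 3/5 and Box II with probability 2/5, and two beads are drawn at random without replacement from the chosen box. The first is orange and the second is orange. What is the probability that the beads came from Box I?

21/46

P(E | Box I) = 21/55; P(E | Box II) = 15/22.
P(E) = 3/5·21/55 + 2/5·15/22 = 138/275.
By Bayes' rule, P(Box I | E) = 63/275 / 138/275 = 21/46 ≈ 0.4565.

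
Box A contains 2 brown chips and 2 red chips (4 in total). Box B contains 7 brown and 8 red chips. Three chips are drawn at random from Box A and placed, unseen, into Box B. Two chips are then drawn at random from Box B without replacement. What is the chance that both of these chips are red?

Condition on how many of the transferred chips are red (from Box A: 2 red of 4; then Box B has 18 total).
  1 red: C(2,1)C(2,2)/C(4,3) = 1/2; then P = C(9,2)/C(18,2) = 4/17
  2 red: C(2,2)C(2,1)/C(4,3) = 1/2; then P = C(10,2)/C(18,2) = 5/17
P(both red) = 9/34 ≈ 0.2647.

9/34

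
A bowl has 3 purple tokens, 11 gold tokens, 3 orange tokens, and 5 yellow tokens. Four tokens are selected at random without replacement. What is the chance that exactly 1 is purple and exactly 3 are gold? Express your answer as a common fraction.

9/133

Unordered draws without replacement: count favorable combinations over C(22,4).
Favorable = C(3,1) · C(11,3) · C(3,0) · C(5,0) = 495; total = C(22,4) = 7315.
P = 495/7315 = 9/133 ≈ 0.0677.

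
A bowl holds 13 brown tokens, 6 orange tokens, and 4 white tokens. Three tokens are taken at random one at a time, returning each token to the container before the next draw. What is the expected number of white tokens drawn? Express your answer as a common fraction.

12/23

By linearity of expectation, E[X] = Σ P(draw i is white); each independent draw has P(white) = 4/23.
E[X] = 3 · 4/23 = 12/23 ≈ 0.5217.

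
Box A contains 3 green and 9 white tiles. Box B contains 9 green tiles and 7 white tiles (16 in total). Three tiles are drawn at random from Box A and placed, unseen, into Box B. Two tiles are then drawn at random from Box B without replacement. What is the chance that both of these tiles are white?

563/2508

Condition on how many of the transferred tiles are white (from Box A: 9 white of 12; then Box B has 19 total).
  0 white: C(9,0)C(3,3)/C(12,3) = 1/220; then P = C(7,2)/C(19,2) = 7/57
  1 white: C(9,1)C(3,2)/C(12,3) = 27/220; then P = C(8,2)/C(19,2) = 28/171
  2 white: C(9,2)C(3,1)/C(12,3) = 27/55; then P = C(9,2)/C(19,2) = 4/19
  3 white: C(9,3)C(3,0)/C(12,3) = 21/55; then P = C(10,2)/C(19,2) = 5/19
P(both white) = 563/2508 ≈ 0.2245.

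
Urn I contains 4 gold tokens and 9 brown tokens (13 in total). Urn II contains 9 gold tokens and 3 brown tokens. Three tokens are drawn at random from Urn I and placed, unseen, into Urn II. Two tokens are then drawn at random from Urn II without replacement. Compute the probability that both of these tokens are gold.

193/455

Condition on how many of the transferred tokens are gold (from Urn I: 4 gold of 13; then Urn II has 15 total).
  0 gold: C(4,0)C(9,3)/C(13,3) = 42/143; then P = C(9,2)/C(15,2) = 12/35
  1 gold: C(4,1)C(9,2)/C(13,3) = 72/143; then P = C(10,2)/C(15,2) = 3/7
  2 gold: C(4,2)C(9,1)/C(13,3) = 27/143; then P = C(11,2)/C(15,2) = 11/21
  3 gold: C(4,3)C(9,0)/C(13,3) = 2/143; then P = C(12,2)/C(15,2) = 22/35
P(both gold) = 193/455 ≈ 0.4242.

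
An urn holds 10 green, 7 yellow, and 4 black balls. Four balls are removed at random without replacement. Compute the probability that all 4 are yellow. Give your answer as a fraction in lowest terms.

1/171

Unordered draws without replacement: count favorable combinations over C(21,4).
Favorable = C(10,0) · C(7,4) · C(4,0) = 35; total = C(21,4) = 5985.
P = 35/5985 = 1/171 ≈ 0.0058.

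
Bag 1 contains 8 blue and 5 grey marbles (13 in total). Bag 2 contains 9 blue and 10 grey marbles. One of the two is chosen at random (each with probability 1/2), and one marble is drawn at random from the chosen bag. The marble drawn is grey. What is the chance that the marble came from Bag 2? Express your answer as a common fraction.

P(grey | Bag 1) = 5/13; P(grey | Bag 2) = 10/19.
P(grey) = 1/2·5/13 + 1/2·10/19 = 225/494.
By Bayes' rule, P(Bag 2 | grey) = 5/19 / 225/494 = 26/45 ≈ 0.5778.

26/45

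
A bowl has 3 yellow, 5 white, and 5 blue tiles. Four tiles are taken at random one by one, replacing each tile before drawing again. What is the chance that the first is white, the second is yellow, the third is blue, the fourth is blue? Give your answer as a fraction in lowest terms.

375/28561

Multiply the conditional probability of each draw in order, with replacement (the composition resets each draw).
P = (5/13) · (3/13) · (5/13) · (5/13) = 375/28561 ≈ 0.0131.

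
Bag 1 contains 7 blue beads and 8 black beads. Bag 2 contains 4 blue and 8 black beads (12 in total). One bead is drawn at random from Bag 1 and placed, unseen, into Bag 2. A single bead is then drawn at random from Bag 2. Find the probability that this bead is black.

128/195

Condition on how many of the transferred beads are black (from Bag 1: 8 black of 15; then Bag 2 has 13 total).
  0 black: C(8,0)C(7,1)/C(15,1) = 7/15; then P = 8/13
  1 black: C(8,1)C(7,0)/C(15,1) = 8/15; then P = 9/13
P(black from Bag 2) = 128/195 ≈ 0.6564.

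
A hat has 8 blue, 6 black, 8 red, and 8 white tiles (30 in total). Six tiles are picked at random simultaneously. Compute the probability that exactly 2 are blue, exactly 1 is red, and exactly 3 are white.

Unordered draws without replacement: count favorable combinations over C(30,6).
Favorable = C(8,2) · C(6,0) · C(8,1) · C(8,3) = 12544; total = C(30,6) = 593775.
P = 12544/593775 = 1792/84825 ≈ 0.0211.

1792/84825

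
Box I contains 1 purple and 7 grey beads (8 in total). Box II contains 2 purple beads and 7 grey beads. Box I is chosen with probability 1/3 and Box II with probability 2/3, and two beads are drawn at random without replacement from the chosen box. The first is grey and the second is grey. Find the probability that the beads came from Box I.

9/23

P(E | Box I) = 3/4; P(E | Box II) = 7/12.
P(E) = 1/3·3/4 + 2/3·7/12 = 23/36.
By Bayes' rule, P(Box I | E) = 1/4 / 23/36 = 9/23 ≈ 0.3913.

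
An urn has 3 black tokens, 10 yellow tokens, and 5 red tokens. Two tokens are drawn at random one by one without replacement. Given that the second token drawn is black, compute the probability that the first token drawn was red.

P(first=red and the second token drawn is black) = (5/18)·(3/17) = 5/102.
P(the second token drawn is black) = Σ over first color = 1/51 + 5/51 + 5/102 = 1/6.
By Bayes, P(first=red | the second token drawn is black) = 5/102 / 1/6 = 5/17 ≈ 0.2941.

5/17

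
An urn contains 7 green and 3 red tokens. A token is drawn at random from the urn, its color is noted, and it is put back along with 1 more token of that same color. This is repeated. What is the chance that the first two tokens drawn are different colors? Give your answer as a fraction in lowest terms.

Either red then green, or green then red; after the first draw the total is 11.
P = (3/10)·(7/11) + (7/10)·(3/11) = 21/55 ≈ 0.3818.

21/55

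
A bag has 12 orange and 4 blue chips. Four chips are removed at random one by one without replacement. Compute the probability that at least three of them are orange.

275/364

Sum the hypergeometric tail for j = 3,…,4 orange chips.
Favorable = C(12,3)·C(4,1) + C(12,4)·C(4,0) = 1375; total = C(16,4) = 1820.
P = 1375/1820 = 275/364 ≈ 0.7555.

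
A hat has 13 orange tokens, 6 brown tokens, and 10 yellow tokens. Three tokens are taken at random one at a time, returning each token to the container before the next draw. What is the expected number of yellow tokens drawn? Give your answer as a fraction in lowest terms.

30/29

By linearity of expectation, E[X] = Σ P(draw i is yellow); each independent draw has P(yellow) = 10/29.
E[X] = 3 · 10/29 = 30/29 ≈ 1.0345.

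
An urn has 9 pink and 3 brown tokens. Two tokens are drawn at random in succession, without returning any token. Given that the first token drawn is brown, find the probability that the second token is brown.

2/11

After removing 1 brown, the urn has 2 brown out of 11 remaining.
P(second is brown | given) = 2/11 ≈ 0.1818.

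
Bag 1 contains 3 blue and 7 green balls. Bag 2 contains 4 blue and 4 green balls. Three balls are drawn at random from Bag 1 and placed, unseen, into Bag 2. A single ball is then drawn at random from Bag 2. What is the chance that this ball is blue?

Condition on how many of the transferred balls are blue (from Bag 1: 3 blue of 10; then Bag 2 has 11 total).
  0 blue: C(3,0)C(7,3)/C(10,3) = 7/24; then P = 4/11
  1 blue: C(3,1)C(7,2)/C(10,3) = 21/40; then P = 5/11
  2 blue: C(3,2)C(7,1)/C(10,3) = 7/40; then P = 6/11
  3 blue: C(3,3)C(7,0)/C(10,3) = 1/120; then P = 7/11
P(blue from Bag 2) = 49/110 ≈ 0.4455.

49/110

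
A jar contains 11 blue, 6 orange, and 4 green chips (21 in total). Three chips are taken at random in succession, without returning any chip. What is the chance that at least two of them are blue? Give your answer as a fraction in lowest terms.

Sum the hypergeometric tail for j = 2,…,3 blue chips.
Favorable = C(11,2)·C(10,1) + C(11,3)·C(10,0) = 715; total = C(21,3) = 1330.
P = 715/1330 = 143/266 ≈ 0.5376.

143/266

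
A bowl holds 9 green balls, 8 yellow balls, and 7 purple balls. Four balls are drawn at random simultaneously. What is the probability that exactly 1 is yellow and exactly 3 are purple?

20/759

Unordered draws without replacement: count favorable combinations over C(24,4).
Favorable = C(9,0) · C(8,1) · C(7,3) = 280; total = C(24,4) = 10626.
P = 280/10626 = 20/759 ≈ 0.0264.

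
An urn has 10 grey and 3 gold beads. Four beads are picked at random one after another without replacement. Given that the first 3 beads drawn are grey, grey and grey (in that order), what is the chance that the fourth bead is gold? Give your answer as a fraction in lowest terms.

After removing 3 grey, the urn has 3 gold out of 10 remaining.
P(fourth is gold | given) = 3/10 ≈ 0.3000.

3/10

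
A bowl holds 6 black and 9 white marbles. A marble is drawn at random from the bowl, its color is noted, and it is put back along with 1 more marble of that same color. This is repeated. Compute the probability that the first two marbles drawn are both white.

After a white draw the bowl holds 10 white out of 16.
P = (9/15)·(10/16) = 3/8 ≈ 0.3750.

3/8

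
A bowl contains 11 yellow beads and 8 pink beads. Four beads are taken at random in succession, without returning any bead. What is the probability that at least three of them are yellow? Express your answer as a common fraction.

Sum the hypergeometric tail for j = 3,…,4 yellow beads.
Favorable = C(11,3)·C(8,1) + C(11,4)·C(8,0) = 1650; total = C(19,4) = 3876.
P = 1650/3876 = 275/646 ≈ 0.4257.

275/646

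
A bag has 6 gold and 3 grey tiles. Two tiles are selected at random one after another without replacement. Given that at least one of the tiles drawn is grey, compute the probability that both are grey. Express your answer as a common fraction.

1/7

P(both grey) = C(3,2)/C(9,2) = 1/12; P(at least one grey) = 1 − C(6,2)/C(9,2) = 7/12.
Since 'both grey' ⊆ 'at least one grey', P(both | at least one) = 1/12 / 7/12 = 1/7 ≈ 0.1429.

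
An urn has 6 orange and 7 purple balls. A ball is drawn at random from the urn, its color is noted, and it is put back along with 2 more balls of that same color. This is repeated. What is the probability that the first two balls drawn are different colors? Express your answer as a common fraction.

Either purple then orange, or orange then purple; after the first draw the total is 15.
P = (7/13)·(6/15) + (6/13)·(7/15) = 28/65 ≈ 0.4308.

28/65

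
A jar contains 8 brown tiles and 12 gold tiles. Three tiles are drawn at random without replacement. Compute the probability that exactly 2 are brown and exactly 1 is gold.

28/95

Unordered draws without replacement: count favorable combinations over C(20,3).
Favorable = C(8,2) · C(12,1) = 336; total = C(20,3) = 1140.
P = 336/1140 = 28/95 ≈ 0.2947.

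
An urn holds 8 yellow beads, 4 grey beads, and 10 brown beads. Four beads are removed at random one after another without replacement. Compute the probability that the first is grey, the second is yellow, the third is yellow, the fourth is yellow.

Multiply the conditional probability of each draw in order, without replacement, so each draw removes one from its color and from the total.
P = (4/22) · (8/21) · (7/20) · (6/19) = 8/1045 ≈ 0.0077.

8/1045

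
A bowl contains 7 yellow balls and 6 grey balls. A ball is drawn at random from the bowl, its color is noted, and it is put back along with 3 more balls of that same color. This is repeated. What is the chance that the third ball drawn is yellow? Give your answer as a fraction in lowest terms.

Sum over the four possibilities for the first two draws (yellow/not-yellow each), tracking how the yellow count and total change by +3 per draw.
P(third is yellow) = 7/13 ≈ 0.5385. (In a Pólya urn every draw has the same marginal probability 7/13.)

7/13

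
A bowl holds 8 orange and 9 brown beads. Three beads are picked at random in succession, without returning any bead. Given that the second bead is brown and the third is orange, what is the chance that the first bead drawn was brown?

8/15

P(first=brown and the second bead is brown and the third is orange) = (9/17)·(8/16)·(8/15) = 12/85.
P(E) = Σ over first color = 21/170 + 12/85 = 9/34.
By Bayes, P(first=brown | E) = 12/85 / 9/34 = 8/15 ≈ 0.5333.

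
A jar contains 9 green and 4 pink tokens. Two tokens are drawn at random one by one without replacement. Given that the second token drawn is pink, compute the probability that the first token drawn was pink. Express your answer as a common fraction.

P(first=pink and the second token drawn is pink) = (4/13)·(3/12) = 1/13.
P(the second token drawn is pink) = Σ over first color = 3/13 + 1/13 = 4/13.
By Bayes, P(first=pink | the second token drawn is pink) = 1/13 / 4/13 = 1/4 ≈ 0.2500.

1/4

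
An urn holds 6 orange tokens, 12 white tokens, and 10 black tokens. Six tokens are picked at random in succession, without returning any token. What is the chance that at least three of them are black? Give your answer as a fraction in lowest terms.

11233/31395

Sum the hypergeometric tail for j = 3,…,6 black tokens.
Favorable = C(10,3)·C(18,3) + C(10,4)·C(18,2) + C(10,5)·C(18,1) + C(10,6)·C(18,0) = 134796; total = C(28,6) = 376740.
P = 134796/376740 = 11233/31395 ≈ 0.3578.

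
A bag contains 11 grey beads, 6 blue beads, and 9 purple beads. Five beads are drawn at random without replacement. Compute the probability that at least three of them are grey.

Sum the hypergeometric tail for j = 3,…,5 grey beads.
Favorable = C(11,3)·C(15,2) + C(11,4)·C(15,1) + C(11,5)·C(15,0) = 22737; total = C(26,5) = 65780.
P = 22737/65780 = 159/460 ≈ 0.3457.

159/460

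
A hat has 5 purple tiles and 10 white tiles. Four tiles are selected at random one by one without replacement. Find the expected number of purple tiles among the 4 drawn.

By linearity of expectation, E[X] = Σ P(draw i is purple); by symmetry each draw (even without replacement) has P(purple) = 5/15.
E[X] = 4 · 5/15 = 4/3 ≈ 1.3333.

4/3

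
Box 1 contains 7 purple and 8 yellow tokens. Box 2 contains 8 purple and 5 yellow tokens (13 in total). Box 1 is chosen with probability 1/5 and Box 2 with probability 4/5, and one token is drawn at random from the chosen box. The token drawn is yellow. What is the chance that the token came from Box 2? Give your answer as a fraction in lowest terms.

P(yellow | Box 1) = 8/15; P(yellow | Box 2) = 5/13.
P(yellow) = 1/5·8/15 + 4/5·5/13 = 404/975.
By Bayes' rule, P(Box 2 | yellow) = 4/13 / 404/975 = 75/101 ≈ 0.7426.

75/101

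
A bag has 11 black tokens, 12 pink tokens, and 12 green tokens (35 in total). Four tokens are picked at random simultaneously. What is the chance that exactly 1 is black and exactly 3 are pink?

11/238

Unordered draws without replacement: count favorable combinations over C(35,4).
Favorable = C(11,1) · C(12,3) · C(12,0) = 2420; total = C(35,4) = 52360.
P = 2420/52360 = 11/238 ≈ 0.0462.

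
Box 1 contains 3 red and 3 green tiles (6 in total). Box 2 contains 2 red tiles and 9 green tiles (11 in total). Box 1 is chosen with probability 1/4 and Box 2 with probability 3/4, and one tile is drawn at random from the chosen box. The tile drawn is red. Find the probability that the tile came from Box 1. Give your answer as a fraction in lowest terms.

P(red | Box 1) = 1/2; P(red | Box 2) = 2/11.
P(red) = 1/4·1/2 + 3/4·2/11 = 23/88.
By Bayes' rule, P(Box 1 | red) = 1/8 / 23/88 = 11/23 ≈ 0.4783.

11/23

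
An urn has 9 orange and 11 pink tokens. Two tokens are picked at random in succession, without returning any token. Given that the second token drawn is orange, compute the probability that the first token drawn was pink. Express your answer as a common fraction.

P(first=pink and the second token drawn is orange) = (11/20)·(9/19) = 99/380.
P(the second token drawn is orange) = Σ over first color = 18/95 + 99/380 = 9/20.
By Bayes, P(first=pink | the second token drawn is orange) = 99/380 / 9/20 = 11/19 ≈ 0.5789.

11/19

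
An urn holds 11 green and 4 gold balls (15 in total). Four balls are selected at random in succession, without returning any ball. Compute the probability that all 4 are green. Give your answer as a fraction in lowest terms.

Unordered draws without replacement: count favorable combinations over C(15,4).
Favorable = C(11,4) · C(4,0) = 330; total = C(15,4) = 1365.
P = 330/1365 = 22/91 ≈ 0.2418.

22/91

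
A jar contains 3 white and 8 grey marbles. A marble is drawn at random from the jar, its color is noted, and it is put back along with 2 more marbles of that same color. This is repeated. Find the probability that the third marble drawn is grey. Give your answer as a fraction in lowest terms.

8/11

Sum over the four possibilities for the first two draws (grey/not-grey each), tracking how the grey count and total change by +2 per draw.
P(third is grey) = 8/11 ≈ 0.7273. (In a Pólya urn every draw has the same marginal probability 8/11.)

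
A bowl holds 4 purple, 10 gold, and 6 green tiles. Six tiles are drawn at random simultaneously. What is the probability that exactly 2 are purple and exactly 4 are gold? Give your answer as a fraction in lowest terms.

Unordered draws without replacement: count favorable combinations over C(20,6).
Favorable = C(4,2) · C(10,4) · C(6,0) = 1260; total = C(20,6) = 38760.
P = 1260/38760 = 21/646 ≈ 0.0325.

21/646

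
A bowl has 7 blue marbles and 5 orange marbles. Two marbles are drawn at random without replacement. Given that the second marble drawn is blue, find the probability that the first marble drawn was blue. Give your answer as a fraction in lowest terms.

P(first=blue and the second marble drawn is blue) = (7/12)·(6/11) = 7/22.
P(the second marble drawn is blue) = Σ over first color = 7/22 + 35/132 = 7/12.
By Bayes, P(first=blue | the second marble drawn is blue) = 7/22 / 7/12 = 6/11 ≈ 0.5455.

6/11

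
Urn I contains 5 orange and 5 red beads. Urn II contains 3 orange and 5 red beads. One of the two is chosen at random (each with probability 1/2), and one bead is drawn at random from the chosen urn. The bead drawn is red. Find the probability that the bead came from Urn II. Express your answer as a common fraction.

5/9

P(red | Urn I) = 1/2; P(red | Urn II) = 5/8.
P(red) = 1/2·1/2 + 1/2·5/8 = 9/16.
By Bayes' rule, P(Urn II | red) = 5/16 / 9/16 = 5/9 ≈ 0.5556.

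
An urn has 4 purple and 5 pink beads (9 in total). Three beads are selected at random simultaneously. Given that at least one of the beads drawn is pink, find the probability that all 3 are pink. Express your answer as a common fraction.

1/8

P(all 3 pink) = C(5,3)/C(9,3) = 5/42; P(at least one pink) = 1 − C(4,3)/C(9,3) = 20/21.
Since 'all 3 pink' ⊆ 'at least one pink', P(all 3 | at least one) = 5/42 / 20/21 = 1/8 ≈ 0.1250.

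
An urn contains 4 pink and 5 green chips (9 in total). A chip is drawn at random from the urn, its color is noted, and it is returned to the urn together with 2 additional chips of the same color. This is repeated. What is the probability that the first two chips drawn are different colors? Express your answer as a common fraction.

40/99

Either pink then green, or green then pink; after the first draw the total is 11.
P = (4/9)·(5/11) + (5/9)·(4/11) = 40/99 ≈ 0.4040.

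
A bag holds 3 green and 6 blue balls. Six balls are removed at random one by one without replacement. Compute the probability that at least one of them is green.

Use the complement: P(at least one green) = 1 − P(no green).
P(none) = C(6,6)/C(9,6) = 1/84.
So P = 1 − 1/84 = 83/84 ≈ 0.9881.

83/84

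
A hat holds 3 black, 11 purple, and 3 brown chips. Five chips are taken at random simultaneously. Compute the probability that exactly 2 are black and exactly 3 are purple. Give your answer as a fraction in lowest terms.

Unordered draws without replacement: count favorable combinations over C(17,5).
Favorable = C(3,2) · C(11,3) · C(3,0) = 495; total = C(17,5) = 6188.
P = 495/6188 = 495/6188 ≈ 0.0800.

495/6188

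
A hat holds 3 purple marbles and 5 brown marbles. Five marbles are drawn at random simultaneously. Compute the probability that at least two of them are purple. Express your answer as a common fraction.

5/7

Sum the hypergeometric tail for j = 2,…,3 purple marbles.
Favorable = C(3,2)·C(5,3) + C(3,3)·C(5,2) = 40; total = C(8,5) = 56.
P = 40/56 = 5/7 ≈ 0.7143.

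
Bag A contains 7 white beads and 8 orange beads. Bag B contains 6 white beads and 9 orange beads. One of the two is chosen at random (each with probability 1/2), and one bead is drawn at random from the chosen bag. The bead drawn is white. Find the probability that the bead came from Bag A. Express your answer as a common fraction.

7/13

P(white | Bag A) = 7/15; P(white | Bag B) = 2/5.
P(white) = 1/2·7/15 + 1/2·2/5 = 13/30.
By Bayes' rule, P(Bag A | white) = 7/30 / 13/30 = 7/13 ≈ 0.5385.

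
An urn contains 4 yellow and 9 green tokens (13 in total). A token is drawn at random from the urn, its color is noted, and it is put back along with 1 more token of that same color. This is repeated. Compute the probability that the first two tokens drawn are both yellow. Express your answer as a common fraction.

10/91

After a yellow draw the urn holds 5 yellow out of 14.
P = (4/13)·(5/14) = 10/91 ≈ 0.1099.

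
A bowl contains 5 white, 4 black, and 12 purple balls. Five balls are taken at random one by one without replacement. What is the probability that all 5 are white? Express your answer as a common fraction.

1/20349

Unordered draws without replacement: count favorable combinations over C(21,5).
Favorable = C(5,5) · C(4,0) · C(12,0) = 1; total = C(21,5) = 20349.
P = 1/20349 = 1/20349 ≈ 0.0000.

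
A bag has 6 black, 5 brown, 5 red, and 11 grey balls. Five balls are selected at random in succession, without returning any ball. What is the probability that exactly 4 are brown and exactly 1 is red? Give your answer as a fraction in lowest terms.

Unordered draws without replacement: count favorable combinations over C(27,5).
Favorable = C(6,0) · C(5,4) · C(5,1) · C(11,0) = 25; total = C(27,5) = 80730.
P = 25/80730 = 5/16146 ≈ 0.0003.

5/16146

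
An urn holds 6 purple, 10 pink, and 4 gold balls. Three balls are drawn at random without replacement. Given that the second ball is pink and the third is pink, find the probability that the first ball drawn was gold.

2/9

P(first=gold and the second ball is pink and the third is pink) = (4/20)·(10/19)·(9/18) = 1/19.
P(E) = Σ over first color = 3/38 + 2/19 + 1/19 = 9/38.
By Bayes, P(first=gold | E) = 1/19 / 9/38 = 2/9 ≈ 0.2222.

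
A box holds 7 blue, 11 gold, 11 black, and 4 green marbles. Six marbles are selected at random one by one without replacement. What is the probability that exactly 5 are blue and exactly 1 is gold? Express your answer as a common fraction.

Unordered draws without replacement: count favorable combinations over C(33,6).
Favorable = C(7,5) · C(11,1) · C(11,0) · C(4,0) = 231; total = C(33,6) = 1107568.
P = 231/1107568 = 3/14384 ≈ 0.0002.

3/14384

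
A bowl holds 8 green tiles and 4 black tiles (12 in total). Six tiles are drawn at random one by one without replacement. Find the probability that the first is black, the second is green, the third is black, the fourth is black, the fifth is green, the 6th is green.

2/165

Multiply the conditional probability of each draw in order, without replacement, so each draw removes one from its color and from the total.
P = (4/12) · (8/11) · (3/10) · (2/9) · (7/8) · (6/7) = 2/165 ≈ 0.0121.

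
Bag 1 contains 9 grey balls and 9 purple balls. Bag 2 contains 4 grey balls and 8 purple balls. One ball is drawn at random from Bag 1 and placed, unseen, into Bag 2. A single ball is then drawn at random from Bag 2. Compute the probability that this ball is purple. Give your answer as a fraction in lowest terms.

Condition on how many of the transferred balls are purple (from Bag 1: 9 purple of 18; then Bag 2 has 13 total).
  0 purple: C(9,0)C(9,1)/C(18,1) = 1/2; then P = 8/13
  1 purple: C(9,1)C(9,0)/C(18,1) = 1/2; then P = 9/13
P(purple from Bag 2) = 17/26 ≈ 0.6538.

17/26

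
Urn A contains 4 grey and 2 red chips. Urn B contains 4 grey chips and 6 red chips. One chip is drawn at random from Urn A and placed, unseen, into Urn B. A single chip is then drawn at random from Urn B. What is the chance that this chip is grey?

14/33

Condition on how many of the transferred chips are grey (from Urn A: 4 grey of 6; then Urn B has 11 total).
  0 grey: C(4,0)C(2,1)/C(6,1) = 1/3; then P = 4/11
  1 grey: C(4,1)C(2,0)/C(6,1) = 2/3; then P = 5/11
P(grey from Urn B) = 14/33 ≈ 0.4242.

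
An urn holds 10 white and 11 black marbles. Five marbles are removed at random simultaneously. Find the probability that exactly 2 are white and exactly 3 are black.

Unordered draws without replacement: count favorable combinations over C(21,5).
Favorable = C(10,2) · C(11,3) = 7425; total = C(21,5) = 20349.
P = 7425/20349 = 825/2261 ≈ 0.3649.

825/2261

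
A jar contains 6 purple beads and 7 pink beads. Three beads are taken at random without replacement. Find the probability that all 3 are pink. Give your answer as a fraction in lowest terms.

35/286

Unordered draws without replacement: count favorable combinations over C(13,3).
Favorable = C(6,0) · C(7,3) = 35; total = C(13,3) = 286.
P = 35/286 = 35/286 ≈ 0.1224.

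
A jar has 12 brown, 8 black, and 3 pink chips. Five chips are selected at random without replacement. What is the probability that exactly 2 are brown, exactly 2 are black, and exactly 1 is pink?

Unordered draws without replacement: count favorable combinations over C(23,5).
Favorable = C(12,2) · C(8,2) · C(3,1) = 5544; total = C(23,5) = 33649.
P = 5544/33649 = 72/437 ≈ 0.1648.

72/437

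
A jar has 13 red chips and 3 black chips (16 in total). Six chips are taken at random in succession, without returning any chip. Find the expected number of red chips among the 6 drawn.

By linearity of expectation, E[X] = Σ P(draw i is red); by symmetry each draw (even without replacement) has P(red) = 13/16.
E[X] = 6 · 13/16 = 39/8 ≈ 4.8750.

39/8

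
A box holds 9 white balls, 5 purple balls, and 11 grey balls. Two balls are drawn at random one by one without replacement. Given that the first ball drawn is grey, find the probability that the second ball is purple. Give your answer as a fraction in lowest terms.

After removing 1 grey, the box has 5 purple out of 24 remaining.
P(second is purple | given) = 5/24 ≈ 0.2083.

5/24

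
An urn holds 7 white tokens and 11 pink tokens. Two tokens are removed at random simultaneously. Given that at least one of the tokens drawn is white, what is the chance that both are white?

3/14

P(both white) = C(7,2)/C(18,2) = 7/51; P(at least one white) = 1 − C(11,2)/C(18,2) = 98/153.
Since 'both white' ⊆ 'at least one white', P(both | at least one) = 7/51 / 98/153 = 3/14 ≈ 0.2143.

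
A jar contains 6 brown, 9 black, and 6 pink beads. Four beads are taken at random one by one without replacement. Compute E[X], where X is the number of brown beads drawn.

8/7

By linearity of expectation, E[X] = Σ P(draw i is brown); by symmetry each draw (even without replacement) has P(brown) = 6/21.
E[X] = 4 · 6/21 = 8/7 ≈ 1.1429.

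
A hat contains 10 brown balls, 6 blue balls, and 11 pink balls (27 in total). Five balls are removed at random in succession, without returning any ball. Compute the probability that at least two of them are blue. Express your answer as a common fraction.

2719/8970

Sum the hypergeometric tail for j = 2,…,5 blue balls.
Favorable = C(6,2)·C(21,3) + C(6,3)·C(21,2) + C(6,4)·C(21,1) + C(6,5)·C(21,0) = 24471; total = C(27,5) = 80730.
P = 24471/80730 = 2719/8970 ≈ 0.3031.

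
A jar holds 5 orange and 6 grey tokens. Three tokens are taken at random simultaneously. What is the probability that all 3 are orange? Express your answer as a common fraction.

2/33

Unordered draws without replacement: count favorable combinations over C(11,3).
Favorable = C(5,3) · C(6,0) = 10; total = C(11,3) = 165.
P = 10/165 = 2/33 ≈ 0.0606.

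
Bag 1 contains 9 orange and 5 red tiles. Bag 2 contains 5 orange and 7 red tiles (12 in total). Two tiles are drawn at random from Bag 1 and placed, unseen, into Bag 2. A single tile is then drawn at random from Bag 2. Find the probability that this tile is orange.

Condition on how many of the transferred tiles are orange (from Bag 1: 9 orange of 14; then Bag 2 has 14 total).
  0 orange: C(9,0)C(5,2)/C(14,2) = 10/91; then P = 5/14
  1 orange: C(9,1)C(5,1)/C(14,2) = 45/91; then P = 6/14
  2 orange: C(9,2)C(5,0)/C(14,2) = 36/91; then P = 7/14
P(orange from Bag 2) = 22/49 ≈ 0.4490.

22/49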